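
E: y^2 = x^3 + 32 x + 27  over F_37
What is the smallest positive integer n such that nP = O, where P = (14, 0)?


Compute successive multiples of P until we hit O:
  1P = (14, 0)
  2P = O

ord(P) = 2


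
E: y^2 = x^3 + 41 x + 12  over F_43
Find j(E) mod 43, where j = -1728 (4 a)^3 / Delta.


Delta = -16(4 a^3 + 27 b^2) mod 43 = 9
-1728 * (4 a)^3 = -1728 * (4*41)^3 mod 43 = 11
j = 11 * 9^(-1) mod 43 = 6

j = 6 (mod 43)


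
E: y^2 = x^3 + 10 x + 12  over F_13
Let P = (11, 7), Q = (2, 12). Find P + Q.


P != Q, so use the chord formula.
s = (y2 - y1) / (x2 - x1) = (5) / (4) mod 13 = 11
x3 = s^2 - x1 - x2 mod 13 = 11^2 - 11 - 2 = 4
y3 = s (x1 - x3) - y1 mod 13 = 11 * (11 - 4) - 7 = 5

P + Q = (4, 5)


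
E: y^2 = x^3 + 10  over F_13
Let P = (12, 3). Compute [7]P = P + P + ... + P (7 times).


k = 7 = 111_2 (binary, LSB first: 111)
Double-and-add from P = (12, 3):
  bit 0 = 1: acc = O + (12, 3) = (12, 3)
  bit 1 = 1: acc = (12, 3) + (12, 10) = O
  bit 2 = 1: acc = O + (12, 3) = (12, 3)

7P = (12, 3)


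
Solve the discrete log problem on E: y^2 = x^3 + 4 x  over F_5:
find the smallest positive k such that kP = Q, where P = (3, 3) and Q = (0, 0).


Enumerate multiples of P until we hit Q = (0, 0):
  1P = (3, 3)
  2P = (0, 0)
Match found at i = 2.

k = 2


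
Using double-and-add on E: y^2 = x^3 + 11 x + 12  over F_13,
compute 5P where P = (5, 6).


k = 5 = 101_2 (binary, LSB first: 101)
Double-and-add from P = (5, 6):
  bit 0 = 1: acc = O + (5, 6) = (5, 6)
  bit 1 = 0: acc unchanged = (5, 6)
  bit 2 = 1: acc = (5, 6) + (0, 8) = (4, 4)

5P = (4, 4)


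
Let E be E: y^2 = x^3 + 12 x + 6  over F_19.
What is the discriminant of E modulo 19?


4 a^3 + 27 b^2 = 4*12^3 + 27*6^2 = 6912 + 972 = 7884
Delta = -16 * (7884) = -126144
Delta mod 19 = 16

Delta = 16 (mod 19)


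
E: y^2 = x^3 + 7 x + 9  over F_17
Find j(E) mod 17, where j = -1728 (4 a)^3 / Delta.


Delta = -16(4 a^3 + 27 b^2) mod 17 = 6
-1728 * (4 a)^3 = -1728 * (4*7)^3 mod 17 = 13
j = 13 * 6^(-1) mod 17 = 5

j = 5 (mod 17)


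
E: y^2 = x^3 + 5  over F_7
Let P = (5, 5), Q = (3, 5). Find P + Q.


P != Q, so use the chord formula.
s = (y2 - y1) / (x2 - x1) = (0) / (5) mod 7 = 0
x3 = s^2 - x1 - x2 mod 7 = 0^2 - 5 - 3 = 6
y3 = s (x1 - x3) - y1 mod 7 = 0 * (5 - 6) - 5 = 2

P + Q = (6, 2)


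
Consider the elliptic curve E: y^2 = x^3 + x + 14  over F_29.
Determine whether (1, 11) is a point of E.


Check whether y^2 = x^3 + 1 x + 14 (mod 29) for (x, y) = (1, 11).
LHS: y^2 = 11^2 mod 29 = 5
RHS: x^3 + 1 x + 14 = 1^3 + 1*1 + 14 mod 29 = 16
LHS != RHS

No, not on the curve


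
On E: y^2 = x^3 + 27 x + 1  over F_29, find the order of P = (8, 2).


Compute successive multiples of P until we hit O:
  1P = (8, 2)
  2P = (0, 1)
  3P = (26, 3)
  4P = (1, 0)
  5P = (26, 26)
  6P = (0, 28)
  7P = (8, 27)
  8P = O

ord(P) = 8


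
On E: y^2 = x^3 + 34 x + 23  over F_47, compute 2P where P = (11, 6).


Doubling: s = (3 x1^2 + a) / (2 y1)
s = (3*11^2 + 34) / (2*6) mod 47 = 37
x3 = s^2 - 2 x1 mod 47 = 37^2 - 2*11 = 31
y3 = s (x1 - x3) - y1 mod 47 = 37 * (11 - 31) - 6 = 6

2P = (31, 6)


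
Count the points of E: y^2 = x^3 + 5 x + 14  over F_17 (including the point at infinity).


For each x in F_17, count y with y^2 = x^3 + 5 x + 14 mod 17:
  x = 2: RHS = 15, y in [7, 10]  -> 2 point(s)
  x = 4: RHS = 13, y in [8, 9]  -> 2 point(s)
  x = 7: RHS = 1, y in [1, 16]  -> 2 point(s)
  x = 12: RHS = 0, y in [0]  -> 1 point(s)
  x = 13: RHS = 15, y in [7, 10]  -> 2 point(s)
  x = 15: RHS = 13, y in [8, 9]  -> 2 point(s)
  x = 16: RHS = 8, y in [5, 12]  -> 2 point(s)
Affine points: 13. Add the point at infinity: total = 14.

#E(F_17) = 14


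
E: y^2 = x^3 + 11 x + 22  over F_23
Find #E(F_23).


For each x in F_23, count y with y^2 = x^3 + 11 x + 22 mod 23:
  x = 2: RHS = 6, y in [11, 12]  -> 2 point(s)
  x = 3: RHS = 13, y in [6, 17]  -> 2 point(s)
  x = 5: RHS = 18, y in [8, 15]  -> 2 point(s)
  x = 8: RHS = 1, y in [1, 22]  -> 2 point(s)
  x = 11: RHS = 2, y in [5, 18]  -> 2 point(s)
  x = 13: RHS = 16, y in [4, 19]  -> 2 point(s)
  x = 16: RHS = 16, y in [4, 19]  -> 2 point(s)
  x = 17: RHS = 16, y in [4, 19]  -> 2 point(s)
  x = 18: RHS = 3, y in [7, 16]  -> 2 point(s)
  x = 19: RHS = 6, y in [11, 12]  -> 2 point(s)
  x = 20: RHS = 8, y in [10, 13]  -> 2 point(s)
Affine points: 22. Add the point at infinity: total = 23.

#E(F_23) = 23


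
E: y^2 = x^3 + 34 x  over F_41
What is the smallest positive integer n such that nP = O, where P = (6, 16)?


Compute successive multiples of P until we hit O:
  1P = (6, 16)
  2P = (37, 13)
  3P = (19, 17)
  4P = (8, 28)
  5P = (22, 11)
  6P = (36, 19)
  7P = (15, 20)
  8P = (4, 35)
  ... (continuing to 34P)
  34P = O

ord(P) = 34


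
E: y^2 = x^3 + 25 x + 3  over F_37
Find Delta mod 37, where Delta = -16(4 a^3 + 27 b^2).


4 a^3 + 27 b^2 = 4*25^3 + 27*3^2 = 62500 + 243 = 62743
Delta = -16 * (62743) = -1003888
Delta mod 37 = 33

Delta = 33 (mod 37)


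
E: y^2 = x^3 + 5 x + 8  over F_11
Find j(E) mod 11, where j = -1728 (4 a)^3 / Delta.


Delta = -16(4 a^3 + 27 b^2) mod 11 = 3
-1728 * (4 a)^3 = -1728 * (4*5)^3 mod 11 = 8
j = 8 * 3^(-1) mod 11 = 10

j = 10 (mod 11)


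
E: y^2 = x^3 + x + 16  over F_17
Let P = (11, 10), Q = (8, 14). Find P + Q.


P != Q, so use the chord formula.
s = (y2 - y1) / (x2 - x1) = (4) / (14) mod 17 = 10
x3 = s^2 - x1 - x2 mod 17 = 10^2 - 11 - 8 = 13
y3 = s (x1 - x3) - y1 mod 17 = 10 * (11 - 13) - 10 = 4

P + Q = (13, 4)


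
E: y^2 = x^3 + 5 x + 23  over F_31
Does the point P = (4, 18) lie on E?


Check whether y^2 = x^3 + 5 x + 23 (mod 31) for (x, y) = (4, 18).
LHS: y^2 = 18^2 mod 31 = 14
RHS: x^3 + 5 x + 23 = 4^3 + 5*4 + 23 mod 31 = 14
LHS = RHS

Yes, on the curve


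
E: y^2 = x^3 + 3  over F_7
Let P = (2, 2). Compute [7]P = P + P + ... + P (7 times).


k = 7 = 111_2 (binary, LSB first: 111)
Double-and-add from P = (2, 2):
  bit 0 = 1: acc = O + (2, 2) = (2, 2)
  bit 1 = 1: acc = (2, 2) + (5, 3) = (4, 2)
  bit 2 = 1: acc = (4, 2) + (1, 5) = (3, 4)

7P = (3, 4)


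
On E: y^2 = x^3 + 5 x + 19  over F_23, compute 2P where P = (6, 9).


Doubling: s = (3 x1^2 + a) / (2 y1)
s = (3*6^2 + 5) / (2*9) mod 23 = 5
x3 = s^2 - 2 x1 mod 23 = 5^2 - 2*6 = 13
y3 = s (x1 - x3) - y1 mod 23 = 5 * (6 - 13) - 9 = 2

2P = (13, 2)


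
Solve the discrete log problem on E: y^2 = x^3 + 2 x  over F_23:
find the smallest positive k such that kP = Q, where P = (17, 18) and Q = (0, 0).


Enumerate multiples of P until we hit Q = (0, 0):
  1P = (17, 18)
  2P = (18, 16)
  3P = (15, 1)
  4P = (0, 0)
Match found at i = 4.

k = 4


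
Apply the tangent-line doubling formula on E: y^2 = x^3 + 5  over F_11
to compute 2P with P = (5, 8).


Doubling: s = (3 x1^2 + a) / (2 y1)
s = (3*5^2 + 0) / (2*8) mod 11 = 4
x3 = s^2 - 2 x1 mod 11 = 4^2 - 2*5 = 6
y3 = s (x1 - x3) - y1 mod 11 = 4 * (5 - 6) - 8 = 10

2P = (6, 10)


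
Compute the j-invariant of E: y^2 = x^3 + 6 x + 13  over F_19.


Delta = -16(4 a^3 + 27 b^2) mod 19 = 17
-1728 * (4 a)^3 = -1728 * (4*6)^3 mod 19 = 11
j = 11 * 17^(-1) mod 19 = 4

j = 4 (mod 19)


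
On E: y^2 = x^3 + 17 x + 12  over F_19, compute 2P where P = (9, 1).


k = 2 = 10_2 (binary, LSB first: 01)
Double-and-add from P = (9, 1):
  bit 0 = 0: acc unchanged = O
  bit 1 = 1: acc = O + (10, 2) = (10, 2)

2P = (10, 2)


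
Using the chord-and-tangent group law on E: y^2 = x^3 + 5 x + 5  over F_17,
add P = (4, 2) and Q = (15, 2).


P != Q, so use the chord formula.
s = (y2 - y1) / (x2 - x1) = (0) / (11) mod 17 = 0
x3 = s^2 - x1 - x2 mod 17 = 0^2 - 4 - 15 = 15
y3 = s (x1 - x3) - y1 mod 17 = 0 * (4 - 15) - 2 = 15

P + Q = (15, 15)


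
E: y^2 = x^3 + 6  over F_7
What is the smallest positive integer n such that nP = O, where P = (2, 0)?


Compute successive multiples of P until we hit O:
  1P = (2, 0)
  2P = O

ord(P) = 2


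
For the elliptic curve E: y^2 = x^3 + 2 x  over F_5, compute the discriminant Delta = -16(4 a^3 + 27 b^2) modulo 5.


4 a^3 + 27 b^2 = 4*2^3 + 27*0^2 = 32 + 0 = 32
Delta = -16 * (32) = -512
Delta mod 5 = 3

Delta = 3 (mod 5)


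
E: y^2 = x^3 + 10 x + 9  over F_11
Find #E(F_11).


For each x in F_11, count y with y^2 = x^3 + 10 x + 9 mod 11:
  x = 0: RHS = 9, y in [3, 8]  -> 2 point(s)
  x = 1: RHS = 9, y in [3, 8]  -> 2 point(s)
  x = 2: RHS = 4, y in [2, 9]  -> 2 point(s)
  x = 3: RHS = 0, y in [0]  -> 1 point(s)
  x = 4: RHS = 3, y in [5, 6]  -> 2 point(s)
  x = 7: RHS = 4, y in [2, 9]  -> 2 point(s)
  x = 9: RHS = 3, y in [5, 6]  -> 2 point(s)
  x = 10: RHS = 9, y in [3, 8]  -> 2 point(s)
Affine points: 15. Add the point at infinity: total = 16.

#E(F_11) = 16


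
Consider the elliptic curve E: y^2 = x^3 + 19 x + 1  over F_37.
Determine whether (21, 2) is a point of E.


Check whether y^2 = x^3 + 19 x + 1 (mod 37) for (x, y) = (21, 2).
LHS: y^2 = 2^2 mod 37 = 4
RHS: x^3 + 19 x + 1 = 21^3 + 19*21 + 1 mod 37 = 4
LHS = RHS

Yes, on the curve


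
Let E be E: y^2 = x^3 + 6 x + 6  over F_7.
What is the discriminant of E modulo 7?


4 a^3 + 27 b^2 = 4*6^3 + 27*6^2 = 864 + 972 = 1836
Delta = -16 * (1836) = -29376
Delta mod 7 = 3

Delta = 3 (mod 7)


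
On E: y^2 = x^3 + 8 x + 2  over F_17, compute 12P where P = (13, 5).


k = 12 = 1100_2 (binary, LSB first: 0011)
Double-and-add from P = (13, 5):
  bit 0 = 0: acc unchanged = O
  bit 1 = 0: acc unchanged = O
  bit 2 = 1: acc = O + (0, 6) = (0, 6)
  bit 3 = 1: acc = (0, 6) + (8, 0) = (0, 11)

12P = (0, 11)


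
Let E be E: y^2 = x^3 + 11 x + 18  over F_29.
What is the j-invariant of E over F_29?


Delta = -16(4 a^3 + 27 b^2) mod 29 = 4
-1728 * (4 a)^3 = -1728 * (4*11)^3 mod 29 = 16
j = 16 * 4^(-1) mod 29 = 4

j = 4 (mod 29)


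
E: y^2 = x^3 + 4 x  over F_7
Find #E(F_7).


For each x in F_7, count y with y^2 = x^3 + 4 x + 0 mod 7:
  x = 0: RHS = 0, y in [0]  -> 1 point(s)
  x = 2: RHS = 2, y in [3, 4]  -> 2 point(s)
  x = 3: RHS = 4, y in [2, 5]  -> 2 point(s)
  x = 6: RHS = 2, y in [3, 4]  -> 2 point(s)
Affine points: 7. Add the point at infinity: total = 8.

#E(F_7) = 8


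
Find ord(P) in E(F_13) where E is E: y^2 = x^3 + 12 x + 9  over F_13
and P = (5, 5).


Compute successive multiples of P until we hit O:
  1P = (5, 5)
  2P = (12, 3)
  3P = (12, 10)
  4P = (5, 8)
  5P = O

ord(P) = 5


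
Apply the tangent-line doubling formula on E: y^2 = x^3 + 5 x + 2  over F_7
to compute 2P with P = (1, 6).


Doubling: s = (3 x1^2 + a) / (2 y1)
s = (3*1^2 + 5) / (2*6) mod 7 = 3
x3 = s^2 - 2 x1 mod 7 = 3^2 - 2*1 = 0
y3 = s (x1 - x3) - y1 mod 7 = 3 * (1 - 0) - 6 = 4

2P = (0, 4)


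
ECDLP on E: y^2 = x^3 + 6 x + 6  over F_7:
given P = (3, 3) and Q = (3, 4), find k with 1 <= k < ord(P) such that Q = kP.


Enumerate multiples of P until we hit Q = (3, 4):
  1P = (3, 3)
  2P = (5, 0)
  3P = (3, 4)
Match found at i = 3.

k = 3


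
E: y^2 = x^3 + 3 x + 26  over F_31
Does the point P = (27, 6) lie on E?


Check whether y^2 = x^3 + 3 x + 26 (mod 31) for (x, y) = (27, 6).
LHS: y^2 = 6^2 mod 31 = 5
RHS: x^3 + 3 x + 26 = 27^3 + 3*27 + 26 mod 31 = 12
LHS != RHS

No, not on the curve


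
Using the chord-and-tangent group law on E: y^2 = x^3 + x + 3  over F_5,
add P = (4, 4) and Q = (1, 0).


P != Q, so use the chord formula.
s = (y2 - y1) / (x2 - x1) = (1) / (2) mod 5 = 3
x3 = s^2 - x1 - x2 mod 5 = 3^2 - 4 - 1 = 4
y3 = s (x1 - x3) - y1 mod 5 = 3 * (4 - 4) - 4 = 1

P + Q = (4, 1)


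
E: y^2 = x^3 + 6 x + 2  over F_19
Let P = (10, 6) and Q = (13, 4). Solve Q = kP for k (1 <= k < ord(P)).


Enumerate multiples of P until we hit Q = (13, 4):
  1P = (10, 6)
  2P = (8, 7)
  3P = (6, 11)
  4P = (1, 16)
  5P = (9, 14)
  6P = (7, 8)
  7P = (13, 15)
  8P = (5, 9)
  9P = (15, 16)
  10P = (17, 18)
  11P = (12, 15)
  12P = (3, 16)
  13P = (3, 3)
  14P = (12, 4)
  15P = (17, 1)
  16P = (15, 3)
  17P = (5, 10)
  18P = (13, 4)
Match found at i = 18.

k = 18


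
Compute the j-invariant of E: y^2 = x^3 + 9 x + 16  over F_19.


Delta = -16(4 a^3 + 27 b^2) mod 19 = 15
-1728 * (4 a)^3 = -1728 * (4*9)^3 mod 19 = 11
j = 11 * 15^(-1) mod 19 = 2

j = 2 (mod 19)


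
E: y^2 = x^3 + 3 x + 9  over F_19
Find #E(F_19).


For each x in F_19, count y with y^2 = x^3 + 3 x + 9 mod 19:
  x = 0: RHS = 9, y in [3, 16]  -> 2 point(s)
  x = 2: RHS = 4, y in [2, 17]  -> 2 point(s)
  x = 3: RHS = 7, y in [8, 11]  -> 2 point(s)
  x = 4: RHS = 9, y in [3, 16]  -> 2 point(s)
  x = 5: RHS = 16, y in [4, 15]  -> 2 point(s)
  x = 9: RHS = 5, y in [9, 10]  -> 2 point(s)
  x = 11: RHS = 5, y in [9, 10]  -> 2 point(s)
  x = 12: RHS = 6, y in [5, 14]  -> 2 point(s)
  x = 15: RHS = 9, y in [3, 16]  -> 2 point(s)
  x = 16: RHS = 11, y in [7, 12]  -> 2 point(s)
  x = 18: RHS = 5, y in [9, 10]  -> 2 point(s)
Affine points: 22. Add the point at infinity: total = 23.

#E(F_19) = 23


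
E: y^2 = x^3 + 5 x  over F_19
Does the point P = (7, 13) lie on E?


Check whether y^2 = x^3 + 5 x + 0 (mod 19) for (x, y) = (7, 13).
LHS: y^2 = 13^2 mod 19 = 17
RHS: x^3 + 5 x + 0 = 7^3 + 5*7 + 0 mod 19 = 17
LHS = RHS

Yes, on the curve


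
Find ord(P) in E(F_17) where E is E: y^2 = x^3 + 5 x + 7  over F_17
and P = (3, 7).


Compute successive multiples of P until we hit O:
  1P = (3, 7)
  2P = (2, 5)
  3P = (16, 1)
  4P = (13, 12)
  5P = (14, 13)
  6P = (1, 8)
  7P = (9, 13)
  8P = (6, 7)
  ... (continuing to 23P)
  23P = O

ord(P) = 23


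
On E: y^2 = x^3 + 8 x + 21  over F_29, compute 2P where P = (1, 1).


Doubling: s = (3 x1^2 + a) / (2 y1)
s = (3*1^2 + 8) / (2*1) mod 29 = 20
x3 = s^2 - 2 x1 mod 29 = 20^2 - 2*1 = 21
y3 = s (x1 - x3) - y1 mod 29 = 20 * (1 - 21) - 1 = 5

2P = (21, 5)


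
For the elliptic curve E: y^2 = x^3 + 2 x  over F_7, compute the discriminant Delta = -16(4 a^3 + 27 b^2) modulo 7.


4 a^3 + 27 b^2 = 4*2^3 + 27*0^2 = 32 + 0 = 32
Delta = -16 * (32) = -512
Delta mod 7 = 6

Delta = 6 (mod 7)


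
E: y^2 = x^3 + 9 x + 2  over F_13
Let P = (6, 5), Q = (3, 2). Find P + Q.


P != Q, so use the chord formula.
s = (y2 - y1) / (x2 - x1) = (10) / (10) mod 13 = 1
x3 = s^2 - x1 - x2 mod 13 = 1^2 - 6 - 3 = 5
y3 = s (x1 - x3) - y1 mod 13 = 1 * (6 - 5) - 5 = 9

P + Q = (5, 9)


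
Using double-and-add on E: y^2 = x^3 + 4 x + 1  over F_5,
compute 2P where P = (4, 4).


k = 2 = 10_2 (binary, LSB first: 01)
Double-and-add from P = (4, 4):
  bit 0 = 0: acc unchanged = O
  bit 1 = 1: acc = O + (3, 0) = (3, 0)

2P = (3, 0)


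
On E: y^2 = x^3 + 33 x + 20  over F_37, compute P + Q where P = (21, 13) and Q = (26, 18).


P != Q, so use the chord formula.
s = (y2 - y1) / (x2 - x1) = (5) / (5) mod 37 = 1
x3 = s^2 - x1 - x2 mod 37 = 1^2 - 21 - 26 = 28
y3 = s (x1 - x3) - y1 mod 37 = 1 * (21 - 28) - 13 = 17

P + Q = (28, 17)


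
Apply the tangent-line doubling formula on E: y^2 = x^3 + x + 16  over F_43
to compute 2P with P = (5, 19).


Doubling: s = (3 x1^2 + a) / (2 y1)
s = (3*5^2 + 1) / (2*19) mod 43 = 2
x3 = s^2 - 2 x1 mod 43 = 2^2 - 2*5 = 37
y3 = s (x1 - x3) - y1 mod 43 = 2 * (5 - 37) - 19 = 3

2P = (37, 3)


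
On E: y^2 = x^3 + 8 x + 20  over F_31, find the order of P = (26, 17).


Compute successive multiples of P until we hit O:
  1P = (26, 17)
  2P = (28, 0)
  3P = (26, 14)
  4P = O

ord(P) = 4


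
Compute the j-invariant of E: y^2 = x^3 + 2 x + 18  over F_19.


Delta = -16(4 a^3 + 27 b^2) mod 19 = 6
-1728 * (4 a)^3 = -1728 * (4*2)^3 mod 19 = 18
j = 18 * 6^(-1) mod 19 = 3

j = 3 (mod 19)


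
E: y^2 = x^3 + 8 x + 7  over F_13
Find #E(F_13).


For each x in F_13, count y with y^2 = x^3 + 8 x + 7 mod 13:
  x = 1: RHS = 3, y in [4, 9]  -> 2 point(s)
  x = 4: RHS = 12, y in [5, 8]  -> 2 point(s)
  x = 5: RHS = 3, y in [4, 9]  -> 2 point(s)
  x = 7: RHS = 3, y in [4, 9]  -> 2 point(s)
  x = 11: RHS = 9, y in [3, 10]  -> 2 point(s)
Affine points: 10. Add the point at infinity: total = 11.

#E(F_13) = 11


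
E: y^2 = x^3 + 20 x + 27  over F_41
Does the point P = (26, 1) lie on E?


Check whether y^2 = x^3 + 20 x + 27 (mod 41) for (x, y) = (26, 1).
LHS: y^2 = 1^2 mod 41 = 1
RHS: x^3 + 20 x + 27 = 26^3 + 20*26 + 27 mod 41 = 1
LHS = RHS

Yes, on the curve


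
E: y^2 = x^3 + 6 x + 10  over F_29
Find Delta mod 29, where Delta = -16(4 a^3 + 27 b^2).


4 a^3 + 27 b^2 = 4*6^3 + 27*10^2 = 864 + 2700 = 3564
Delta = -16 * (3564) = -57024
Delta mod 29 = 19

Delta = 19 (mod 29)


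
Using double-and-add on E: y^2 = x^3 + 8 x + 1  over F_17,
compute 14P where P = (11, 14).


k = 14 = 1110_2 (binary, LSB first: 0111)
Double-and-add from P = (11, 14):
  bit 0 = 0: acc unchanged = O
  bit 1 = 1: acc = O + (8, 13) = (8, 13)
  bit 2 = 1: acc = (8, 13) + (14, 1) = (16, 3)
  bit 3 = 1: acc = (16, 3) + (2, 5) = (7, 3)

14P = (7, 3)


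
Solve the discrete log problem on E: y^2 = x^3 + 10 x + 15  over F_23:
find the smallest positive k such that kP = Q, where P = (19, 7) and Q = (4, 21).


Enumerate multiples of P until we hit Q = (4, 21):
  1P = (19, 7)
  2P = (20, 2)
  3P = (9, 12)
  4P = (1, 7)
  5P = (3, 16)
  6P = (5, 11)
  7P = (8, 3)
  8P = (14, 22)
  9P = (22, 2)
  10P = (18, 22)
  11P = (4, 21)
Match found at i = 11.

k = 11


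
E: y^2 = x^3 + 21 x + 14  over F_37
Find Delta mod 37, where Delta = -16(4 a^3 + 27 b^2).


4 a^3 + 27 b^2 = 4*21^3 + 27*14^2 = 37044 + 5292 = 42336
Delta = -16 * (42336) = -677376
Delta mod 37 = 20

Delta = 20 (mod 37)


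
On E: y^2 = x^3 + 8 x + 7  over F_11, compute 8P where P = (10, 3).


k = 8 = 1000_2 (binary, LSB first: 0001)
Double-and-add from P = (10, 3):
  bit 0 = 0: acc unchanged = O
  bit 1 = 0: acc unchanged = O
  bit 2 = 0: acc unchanged = O
  bit 3 = 1: acc = O + (9, 4) = (9, 4)

8P = (9, 4)


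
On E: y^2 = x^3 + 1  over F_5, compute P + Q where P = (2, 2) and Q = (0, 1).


P != Q, so use the chord formula.
s = (y2 - y1) / (x2 - x1) = (4) / (3) mod 5 = 3
x3 = s^2 - x1 - x2 mod 5 = 3^2 - 2 - 0 = 2
y3 = s (x1 - x3) - y1 mod 5 = 3 * (2 - 2) - 2 = 3

P + Q = (2, 3)


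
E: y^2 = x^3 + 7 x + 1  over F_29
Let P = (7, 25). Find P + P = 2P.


Doubling: s = (3 x1^2 + a) / (2 y1)
s = (3*7^2 + 7) / (2*25) mod 29 = 17
x3 = s^2 - 2 x1 mod 29 = 17^2 - 2*7 = 14
y3 = s (x1 - x3) - y1 mod 29 = 17 * (7 - 14) - 25 = 1

2P = (14, 1)


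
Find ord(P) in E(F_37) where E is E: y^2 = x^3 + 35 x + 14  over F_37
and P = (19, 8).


Compute successive multiples of P until we hit O:
  1P = (19, 8)
  2P = (27, 25)
  3P = (25, 7)
  4P = (29, 6)
  5P = (29, 31)
  6P = (25, 30)
  7P = (27, 12)
  8P = (19, 29)
  ... (continuing to 9P)
  9P = O

ord(P) = 9


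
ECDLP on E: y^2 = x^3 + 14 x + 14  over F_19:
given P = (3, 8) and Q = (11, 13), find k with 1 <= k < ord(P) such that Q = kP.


Enumerate multiples of P until we hit Q = (11, 13):
  1P = (3, 8)
  2P = (14, 3)
  3P = (11, 6)
  4P = (11, 13)
Match found at i = 4.

k = 4


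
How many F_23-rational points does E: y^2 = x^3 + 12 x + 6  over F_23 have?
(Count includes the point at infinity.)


For each x in F_23, count y with y^2 = x^3 + 12 x + 6 mod 23:
  x = 0: RHS = 6, y in [11, 12]  -> 2 point(s)
  x = 3: RHS = 0, y in [0]  -> 1 point(s)
  x = 4: RHS = 3, y in [7, 16]  -> 2 point(s)
  x = 6: RHS = 18, y in [8, 15]  -> 2 point(s)
  x = 8: RHS = 16, y in [4, 19]  -> 2 point(s)
  x = 13: RHS = 13, y in [6, 17]  -> 2 point(s)
  x = 16: RHS = 16, y in [4, 19]  -> 2 point(s)
  x = 19: RHS = 9, y in [3, 20]  -> 2 point(s)
  x = 20: RHS = 12, y in [9, 14]  -> 2 point(s)
  x = 22: RHS = 16, y in [4, 19]  -> 2 point(s)
Affine points: 19. Add the point at infinity: total = 20.

#E(F_23) = 20


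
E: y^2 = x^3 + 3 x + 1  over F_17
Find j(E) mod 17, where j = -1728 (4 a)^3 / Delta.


Delta = -16(4 a^3 + 27 b^2) mod 17 = 16
-1728 * (4 a)^3 = -1728 * (4*3)^3 mod 17 = 15
j = 15 * 16^(-1) mod 17 = 2

j = 2 (mod 17)


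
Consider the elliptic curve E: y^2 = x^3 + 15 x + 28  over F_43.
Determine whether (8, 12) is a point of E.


Check whether y^2 = x^3 + 15 x + 28 (mod 43) for (x, y) = (8, 12).
LHS: y^2 = 12^2 mod 43 = 15
RHS: x^3 + 15 x + 28 = 8^3 + 15*8 + 28 mod 43 = 15
LHS = RHS

Yes, on the curve


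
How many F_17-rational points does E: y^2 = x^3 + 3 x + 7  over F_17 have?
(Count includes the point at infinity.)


For each x in F_17, count y with y^2 = x^3 + 3 x + 7 mod 17:
  x = 2: RHS = 4, y in [2, 15]  -> 2 point(s)
  x = 3: RHS = 9, y in [3, 14]  -> 2 point(s)
  x = 4: RHS = 15, y in [7, 10]  -> 2 point(s)
  x = 8: RHS = 16, y in [4, 13]  -> 2 point(s)
  x = 9: RHS = 15, y in [7, 10]  -> 2 point(s)
  x = 10: RHS = 0, y in [0]  -> 1 point(s)
  x = 13: RHS = 16, y in [4, 13]  -> 2 point(s)
Affine points: 13. Add the point at infinity: total = 14.

#E(F_17) = 14


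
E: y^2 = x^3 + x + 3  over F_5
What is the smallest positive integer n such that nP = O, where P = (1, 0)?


Compute successive multiples of P until we hit O:
  1P = (1, 0)
  2P = O

ord(P) = 2


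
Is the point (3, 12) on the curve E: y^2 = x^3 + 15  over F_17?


Check whether y^2 = x^3 + 0 x + 15 (mod 17) for (x, y) = (3, 12).
LHS: y^2 = 12^2 mod 17 = 8
RHS: x^3 + 0 x + 15 = 3^3 + 0*3 + 15 mod 17 = 8
LHS = RHS

Yes, on the curve


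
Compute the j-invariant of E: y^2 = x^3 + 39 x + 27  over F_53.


Delta = -16(4 a^3 + 27 b^2) mod 53 = 25
-1728 * (4 a)^3 = -1728 * (4*39)^3 mod 53 = 16
j = 16 * 25^(-1) mod 53 = 7

j = 7 (mod 53)


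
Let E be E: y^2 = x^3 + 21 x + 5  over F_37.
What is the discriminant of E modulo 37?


4 a^3 + 27 b^2 = 4*21^3 + 27*5^2 = 37044 + 675 = 37719
Delta = -16 * (37719) = -603504
Delta mod 37 = 3

Delta = 3 (mod 37)


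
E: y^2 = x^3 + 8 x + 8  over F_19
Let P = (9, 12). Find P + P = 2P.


Doubling: s = (3 x1^2 + a) / (2 y1)
s = (3*9^2 + 8) / (2*12) mod 19 = 16
x3 = s^2 - 2 x1 mod 19 = 16^2 - 2*9 = 10
y3 = s (x1 - x3) - y1 mod 19 = 16 * (9 - 10) - 12 = 10

2P = (10, 10)


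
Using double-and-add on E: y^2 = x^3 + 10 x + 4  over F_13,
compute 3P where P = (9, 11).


k = 3 = 11_2 (binary, LSB first: 11)
Double-and-add from P = (9, 11):
  bit 0 = 1: acc = O + (9, 11) = (9, 11)
  bit 1 = 1: acc = (9, 11) + (7, 12) = (7, 1)

3P = (7, 1)


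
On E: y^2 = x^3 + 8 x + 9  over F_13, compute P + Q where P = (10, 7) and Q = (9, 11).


P != Q, so use the chord formula.
s = (y2 - y1) / (x2 - x1) = (4) / (12) mod 13 = 9
x3 = s^2 - x1 - x2 mod 13 = 9^2 - 10 - 9 = 10
y3 = s (x1 - x3) - y1 mod 13 = 9 * (10 - 10) - 7 = 6

P + Q = (10, 6)


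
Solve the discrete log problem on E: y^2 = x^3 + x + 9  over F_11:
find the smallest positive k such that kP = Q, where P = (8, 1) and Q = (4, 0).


Enumerate multiples of P until we hit Q = (4, 0):
  1P = (8, 1)
  2P = (4, 0)
Match found at i = 2.

k = 2


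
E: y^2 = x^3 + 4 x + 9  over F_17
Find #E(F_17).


For each x in F_17, count y with y^2 = x^3 + 4 x + 9 mod 17:
  x = 0: RHS = 9, y in [3, 14]  -> 2 point(s)
  x = 2: RHS = 8, y in [5, 12]  -> 2 point(s)
  x = 4: RHS = 4, y in [2, 15]  -> 2 point(s)
  x = 5: RHS = 1, y in [1, 16]  -> 2 point(s)
  x = 8: RHS = 9, y in [3, 14]  -> 2 point(s)
  x = 9: RHS = 9, y in [3, 14]  -> 2 point(s)
  x = 12: RHS = 0, y in [0]  -> 1 point(s)
  x = 14: RHS = 4, y in [2, 15]  -> 2 point(s)
  x = 16: RHS = 4, y in [2, 15]  -> 2 point(s)
Affine points: 17. Add the point at infinity: total = 18.

#E(F_17) = 18


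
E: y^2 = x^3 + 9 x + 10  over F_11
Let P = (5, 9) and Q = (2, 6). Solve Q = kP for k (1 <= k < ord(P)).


Enumerate multiples of P until we hit Q = (2, 6):
  1P = (5, 9)
  2P = (2, 5)
  3P = (7, 3)
  4P = (8, 0)
  5P = (7, 8)
  6P = (2, 6)
Match found at i = 6.

k = 6


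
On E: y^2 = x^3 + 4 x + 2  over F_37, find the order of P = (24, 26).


Compute successive multiples of P until we hit O:
  1P = (24, 26)
  2P = (30, 36)
  3P = (31, 24)
  4P = (7, 22)
  5P = (9, 8)
  6P = (1, 9)
  7P = (8, 18)
  8P = (33, 25)
  ... (continuing to 17P)
  17P = O

ord(P) = 17


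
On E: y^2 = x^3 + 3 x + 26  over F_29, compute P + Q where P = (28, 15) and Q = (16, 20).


P != Q, so use the chord formula.
s = (y2 - y1) / (x2 - x1) = (5) / (17) mod 29 = 2
x3 = s^2 - x1 - x2 mod 29 = 2^2 - 28 - 16 = 18
y3 = s (x1 - x3) - y1 mod 29 = 2 * (28 - 18) - 15 = 5

P + Q = (18, 5)


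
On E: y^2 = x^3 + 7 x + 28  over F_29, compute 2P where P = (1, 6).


Doubling: s = (3 x1^2 + a) / (2 y1)
s = (3*1^2 + 7) / (2*6) mod 29 = 25
x3 = s^2 - 2 x1 mod 29 = 25^2 - 2*1 = 14
y3 = s (x1 - x3) - y1 mod 29 = 25 * (1 - 14) - 6 = 17

2P = (14, 17)


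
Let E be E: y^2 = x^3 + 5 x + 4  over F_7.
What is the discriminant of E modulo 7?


4 a^3 + 27 b^2 = 4*5^3 + 27*4^2 = 500 + 432 = 932
Delta = -16 * (932) = -14912
Delta mod 7 = 5

Delta = 5 (mod 7)


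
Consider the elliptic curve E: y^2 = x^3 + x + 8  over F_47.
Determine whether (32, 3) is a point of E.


Check whether y^2 = x^3 + 1 x + 8 (mod 47) for (x, y) = (32, 3).
LHS: y^2 = 3^2 mod 47 = 9
RHS: x^3 + 1 x + 8 = 32^3 + 1*32 + 8 mod 47 = 2
LHS != RHS

No, not on the curve


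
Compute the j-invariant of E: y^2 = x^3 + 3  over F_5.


Delta = -16(4 a^3 + 27 b^2) mod 5 = 2
-1728 * (4 a)^3 = -1728 * (4*0)^3 mod 5 = 0
j = 0 * 2^(-1) mod 5 = 0

j = 0 (mod 5)


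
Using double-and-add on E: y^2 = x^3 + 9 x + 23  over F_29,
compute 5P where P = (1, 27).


k = 5 = 101_2 (binary, LSB first: 101)
Double-and-add from P = (1, 27):
  bit 0 = 1: acc = O + (1, 27) = (1, 27)
  bit 1 = 0: acc unchanged = (1, 27)
  bit 2 = 1: acc = (1, 27) + (16, 0) = (28, 10)

5P = (28, 10)


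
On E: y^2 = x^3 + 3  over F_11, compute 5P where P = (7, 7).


k = 5 = 101_2 (binary, LSB first: 101)
Double-and-add from P = (7, 7):
  bit 0 = 1: acc = O + (7, 7) = (7, 7)
  bit 1 = 0: acc unchanged = (7, 7)
  bit 2 = 1: acc = (7, 7) + (0, 5) = (7, 4)

5P = (7, 4)


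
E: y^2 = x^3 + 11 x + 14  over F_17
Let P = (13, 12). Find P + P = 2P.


Doubling: s = (3 x1^2 + a) / (2 y1)
s = (3*13^2 + 11) / (2*12) mod 17 = 6
x3 = s^2 - 2 x1 mod 17 = 6^2 - 2*13 = 10
y3 = s (x1 - x3) - y1 mod 17 = 6 * (13 - 10) - 12 = 6

2P = (10, 6)


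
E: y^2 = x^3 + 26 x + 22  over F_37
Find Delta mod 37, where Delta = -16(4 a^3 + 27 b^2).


4 a^3 + 27 b^2 = 4*26^3 + 27*22^2 = 70304 + 13068 = 83372
Delta = -16 * (83372) = -1333952
Delta mod 37 = 9

Delta = 9 (mod 37)


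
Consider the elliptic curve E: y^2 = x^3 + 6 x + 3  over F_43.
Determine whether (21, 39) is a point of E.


Check whether y^2 = x^3 + 6 x + 3 (mod 43) for (x, y) = (21, 39).
LHS: y^2 = 39^2 mod 43 = 16
RHS: x^3 + 6 x + 3 = 21^3 + 6*21 + 3 mod 43 = 16
LHS = RHS

Yes, on the curve


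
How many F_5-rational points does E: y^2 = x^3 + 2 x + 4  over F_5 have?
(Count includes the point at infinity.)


For each x in F_5, count y with y^2 = x^3 + 2 x + 4 mod 5:
  x = 0: RHS = 4, y in [2, 3]  -> 2 point(s)
  x = 2: RHS = 1, y in [1, 4]  -> 2 point(s)
  x = 4: RHS = 1, y in [1, 4]  -> 2 point(s)
Affine points: 6. Add the point at infinity: total = 7.

#E(F_5) = 7


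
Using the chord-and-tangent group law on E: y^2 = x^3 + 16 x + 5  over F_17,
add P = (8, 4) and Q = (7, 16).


P != Q, so use the chord formula.
s = (y2 - y1) / (x2 - x1) = (12) / (16) mod 17 = 5
x3 = s^2 - x1 - x2 mod 17 = 5^2 - 8 - 7 = 10
y3 = s (x1 - x3) - y1 mod 17 = 5 * (8 - 10) - 4 = 3

P + Q = (10, 3)


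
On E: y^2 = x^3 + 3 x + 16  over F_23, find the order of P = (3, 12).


Compute successive multiples of P until we hit O:
  1P = (3, 12)
  2P = (20, 7)
  3P = (9, 6)
  4P = (12, 20)
  5P = (21, 18)
  6P = (17, 14)
  7P = (11, 0)
  8P = (17, 9)
  ... (continuing to 14P)
  14P = O

ord(P) = 14


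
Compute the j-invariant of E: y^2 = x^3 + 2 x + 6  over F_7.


Delta = -16(4 a^3 + 27 b^2) mod 7 = 1
-1728 * (4 a)^3 = -1728 * (4*2)^3 mod 7 = 1
j = 1 * 1^(-1) mod 7 = 1

j = 1 (mod 7)


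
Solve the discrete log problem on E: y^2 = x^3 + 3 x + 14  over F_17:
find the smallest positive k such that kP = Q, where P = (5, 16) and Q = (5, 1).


Enumerate multiples of P until we hit Q = (5, 1):
  1P = (5, 16)
  2P = (15, 0)
  3P = (5, 1)
Match found at i = 3.

k = 3


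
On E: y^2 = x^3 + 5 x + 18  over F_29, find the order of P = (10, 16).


Compute successive multiples of P until we hit O:
  1P = (10, 16)
  2P = (5, 9)
  3P = (9, 26)
  4P = (23, 27)
  5P = (24, 19)
  6P = (2, 23)
  7P = (1, 16)
  8P = (18, 13)
  ... (continuing to 22P)
  22P = O

ord(P) = 22


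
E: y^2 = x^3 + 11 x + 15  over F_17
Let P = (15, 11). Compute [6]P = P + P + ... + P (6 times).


k = 6 = 110_2 (binary, LSB first: 011)
Double-and-add from P = (15, 11):
  bit 0 = 0: acc unchanged = O
  bit 1 = 1: acc = O + (0, 7) = (0, 7)
  bit 2 = 1: acc = (0, 7) + (4, 2) = (5, 12)

6P = (5, 12)


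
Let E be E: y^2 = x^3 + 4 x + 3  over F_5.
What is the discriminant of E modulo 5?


4 a^3 + 27 b^2 = 4*4^3 + 27*3^2 = 256 + 243 = 499
Delta = -16 * (499) = -7984
Delta mod 5 = 1

Delta = 1 (mod 5)


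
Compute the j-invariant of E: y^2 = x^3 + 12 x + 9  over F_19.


Delta = -16(4 a^3 + 27 b^2) mod 19 = 13
-1728 * (4 a)^3 = -1728 * (4*12)^3 mod 19 = 12
j = 12 * 13^(-1) mod 19 = 17

j = 17 (mod 19)


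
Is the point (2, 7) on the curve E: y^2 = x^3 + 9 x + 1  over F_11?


Check whether y^2 = x^3 + 9 x + 1 (mod 11) for (x, y) = (2, 7).
LHS: y^2 = 7^2 mod 11 = 5
RHS: x^3 + 9 x + 1 = 2^3 + 9*2 + 1 mod 11 = 5
LHS = RHS

Yes, on the curve


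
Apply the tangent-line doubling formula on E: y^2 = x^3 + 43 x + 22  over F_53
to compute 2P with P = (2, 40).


Doubling: s = (3 x1^2 + a) / (2 y1)
s = (3*2^2 + 43) / (2*40) mod 53 = 4
x3 = s^2 - 2 x1 mod 53 = 4^2 - 2*2 = 12
y3 = s (x1 - x3) - y1 mod 53 = 4 * (2 - 12) - 40 = 26

2P = (12, 26)


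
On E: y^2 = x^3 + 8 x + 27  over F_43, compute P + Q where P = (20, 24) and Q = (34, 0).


P != Q, so use the chord formula.
s = (y2 - y1) / (x2 - x1) = (19) / (14) mod 43 = 29
x3 = s^2 - x1 - x2 mod 43 = 29^2 - 20 - 34 = 13
y3 = s (x1 - x3) - y1 mod 43 = 29 * (20 - 13) - 24 = 7

P + Q = (13, 7)


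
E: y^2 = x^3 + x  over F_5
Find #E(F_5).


For each x in F_5, count y with y^2 = x^3 + 1 x + 0 mod 5:
  x = 0: RHS = 0, y in [0]  -> 1 point(s)
  x = 2: RHS = 0, y in [0]  -> 1 point(s)
  x = 3: RHS = 0, y in [0]  -> 1 point(s)
Affine points: 3. Add the point at infinity: total = 4.

#E(F_5) = 4


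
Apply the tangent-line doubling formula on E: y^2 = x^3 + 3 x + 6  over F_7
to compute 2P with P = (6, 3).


Doubling: s = (3 x1^2 + a) / (2 y1)
s = (3*6^2 + 3) / (2*3) mod 7 = 1
x3 = s^2 - 2 x1 mod 7 = 1^2 - 2*6 = 3
y3 = s (x1 - x3) - y1 mod 7 = 1 * (6 - 3) - 3 = 0

2P = (3, 0)


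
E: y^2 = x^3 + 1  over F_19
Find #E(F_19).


For each x in F_19, count y with y^2 = x^3 + 0 x + 1 mod 19:
  x = 0: RHS = 1, y in [1, 18]  -> 2 point(s)
  x = 2: RHS = 9, y in [3, 16]  -> 2 point(s)
  x = 3: RHS = 9, y in [3, 16]  -> 2 point(s)
  x = 8: RHS = 0, y in [0]  -> 1 point(s)
  x = 12: RHS = 0, y in [0]  -> 1 point(s)
  x = 14: RHS = 9, y in [3, 16]  -> 2 point(s)
  x = 18: RHS = 0, y in [0]  -> 1 point(s)
Affine points: 11. Add the point at infinity: total = 12.

#E(F_19) = 12


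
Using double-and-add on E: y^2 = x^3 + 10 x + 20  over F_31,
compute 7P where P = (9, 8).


k = 7 = 111_2 (binary, LSB first: 111)
Double-and-add from P = (9, 8):
  bit 0 = 1: acc = O + (9, 8) = (9, 8)
  bit 1 = 1: acc = (9, 8) + (20, 6) = (11, 29)
  bit 2 = 1: acc = (11, 29) + (5, 3) = (20, 25)

7P = (20, 25)


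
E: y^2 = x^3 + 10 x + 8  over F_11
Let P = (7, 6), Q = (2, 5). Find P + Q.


P != Q, so use the chord formula.
s = (y2 - y1) / (x2 - x1) = (10) / (6) mod 11 = 9
x3 = s^2 - x1 - x2 mod 11 = 9^2 - 7 - 2 = 6
y3 = s (x1 - x3) - y1 mod 11 = 9 * (7 - 6) - 6 = 3

P + Q = (6, 3)


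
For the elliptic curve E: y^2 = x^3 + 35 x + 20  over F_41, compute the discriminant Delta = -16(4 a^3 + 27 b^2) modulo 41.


4 a^3 + 27 b^2 = 4*35^3 + 27*20^2 = 171500 + 10800 = 182300
Delta = -16 * (182300) = -2916800
Delta mod 41 = 22

Delta = 22 (mod 41)


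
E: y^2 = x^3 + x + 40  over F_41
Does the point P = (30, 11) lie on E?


Check whether y^2 = x^3 + 1 x + 40 (mod 41) for (x, y) = (30, 11).
LHS: y^2 = 11^2 mod 41 = 39
RHS: x^3 + 1 x + 40 = 30^3 + 1*30 + 40 mod 41 = 10
LHS != RHS

No, not on the curve


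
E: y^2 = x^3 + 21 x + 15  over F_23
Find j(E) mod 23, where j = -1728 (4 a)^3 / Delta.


Delta = -16(4 a^3 + 27 b^2) mod 23 = 4
-1728 * (4 a)^3 = -1728 * (4*21)^3 mod 23 = 18
j = 18 * 4^(-1) mod 23 = 16

j = 16 (mod 23)


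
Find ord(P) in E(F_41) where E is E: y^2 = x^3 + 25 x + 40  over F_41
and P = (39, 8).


Compute successive multiples of P until we hit O:
  1P = (39, 8)
  2P = (22, 39)
  3P = (30, 19)
  4P = (15, 31)
  5P = (26, 12)
  6P = (12, 31)
  7P = (36, 35)
  8P = (6, 23)
  ... (continuing to 53P)
  53P = O

ord(P) = 53


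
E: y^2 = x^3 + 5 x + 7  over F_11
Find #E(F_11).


For each x in F_11, count y with y^2 = x^3 + 5 x + 7 mod 11:
  x = 2: RHS = 3, y in [5, 6]  -> 2 point(s)
  x = 3: RHS = 5, y in [4, 7]  -> 2 point(s)
  x = 4: RHS = 3, y in [5, 6]  -> 2 point(s)
  x = 5: RHS = 3, y in [5, 6]  -> 2 point(s)
  x = 6: RHS = 0, y in [0]  -> 1 point(s)
  x = 7: RHS = 0, y in [0]  -> 1 point(s)
  x = 8: RHS = 9, y in [3, 8]  -> 2 point(s)
  x = 9: RHS = 0, y in [0]  -> 1 point(s)
  x = 10: RHS = 1, y in [1, 10]  -> 2 point(s)
Affine points: 15. Add the point at infinity: total = 16.

#E(F_11) = 16


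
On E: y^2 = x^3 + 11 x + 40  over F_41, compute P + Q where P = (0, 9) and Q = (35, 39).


P != Q, so use the chord formula.
s = (y2 - y1) / (x2 - x1) = (30) / (35) mod 41 = 36
x3 = s^2 - x1 - x2 mod 41 = 36^2 - 0 - 35 = 31
y3 = s (x1 - x3) - y1 mod 41 = 36 * (0 - 31) - 9 = 23

P + Q = (31, 23)


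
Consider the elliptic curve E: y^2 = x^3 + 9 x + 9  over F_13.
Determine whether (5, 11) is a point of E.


Check whether y^2 = x^3 + 9 x + 9 (mod 13) for (x, y) = (5, 11).
LHS: y^2 = 11^2 mod 13 = 4
RHS: x^3 + 9 x + 9 = 5^3 + 9*5 + 9 mod 13 = 10
LHS != RHS

No, not on the curve


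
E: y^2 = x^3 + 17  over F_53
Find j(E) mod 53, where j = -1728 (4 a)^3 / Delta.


Delta = -16(4 a^3 + 27 b^2) mod 53 = 20
-1728 * (4 a)^3 = -1728 * (4*0)^3 mod 53 = 0
j = 0 * 20^(-1) mod 53 = 0

j = 0 (mod 53)


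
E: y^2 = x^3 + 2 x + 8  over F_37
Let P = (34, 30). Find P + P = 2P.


Doubling: s = (3 x1^2 + a) / (2 y1)
s = (3*34^2 + 2) / (2*30) mod 37 = 27
x3 = s^2 - 2 x1 mod 37 = 27^2 - 2*34 = 32
y3 = s (x1 - x3) - y1 mod 37 = 27 * (34 - 32) - 30 = 24

2P = (32, 24)


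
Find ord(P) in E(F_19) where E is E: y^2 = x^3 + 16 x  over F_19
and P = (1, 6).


Compute successive multiples of P until we hit O:
  1P = (1, 6)
  2P = (17, 13)
  3P = (17, 6)
  4P = (1, 13)
  5P = O

ord(P) = 5


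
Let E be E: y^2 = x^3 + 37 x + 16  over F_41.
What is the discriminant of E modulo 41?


4 a^3 + 27 b^2 = 4*37^3 + 27*16^2 = 202612 + 6912 = 209524
Delta = -16 * (209524) = -3352384
Delta mod 41 = 22

Delta = 22 (mod 41)


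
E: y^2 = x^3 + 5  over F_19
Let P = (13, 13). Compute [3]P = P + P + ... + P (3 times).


k = 3 = 11_2 (binary, LSB first: 11)
Double-and-add from P = (13, 13):
  bit 0 = 1: acc = O + (13, 13) = (13, 13)
  bit 1 = 1: acc = (13, 13) + (17, 4) = (0, 10)

3P = (0, 10)


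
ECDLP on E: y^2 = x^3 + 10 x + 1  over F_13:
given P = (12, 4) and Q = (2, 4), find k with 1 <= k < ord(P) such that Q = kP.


Enumerate multiples of P until we hit Q = (2, 4):
  1P = (12, 4)
  2P = (2, 9)
  3P = (9, 1)
  4P = (6, 2)
  5P = (11, 5)
  6P = (4, 1)
  7P = (1, 5)
  8P = (10, 10)
  9P = (0, 12)
  10P = (0, 1)
  11P = (10, 3)
  12P = (1, 8)
  13P = (4, 12)
  14P = (11, 8)
  15P = (6, 11)
  16P = (9, 12)
  17P = (2, 4)
Match found at i = 17.

k = 17


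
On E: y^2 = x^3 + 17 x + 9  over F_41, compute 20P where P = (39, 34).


k = 20 = 10100_2 (binary, LSB first: 00101)
Double-and-add from P = (39, 34):
  bit 0 = 0: acc unchanged = O
  bit 1 = 0: acc unchanged = O
  bit 2 = 1: acc = O + (14, 30) = (14, 30)
  bit 3 = 0: acc unchanged = (14, 30)
  bit 4 = 1: acc = (14, 30) + (36, 39) = (27, 15)

20P = (27, 15)


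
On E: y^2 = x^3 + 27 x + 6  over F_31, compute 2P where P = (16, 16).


Doubling: s = (3 x1^2 + a) / (2 y1)
s = (3*16^2 + 27) / (2*16) mod 31 = 20
x3 = s^2 - 2 x1 mod 31 = 20^2 - 2*16 = 27
y3 = s (x1 - x3) - y1 mod 31 = 20 * (16 - 27) - 16 = 12

2P = (27, 12)


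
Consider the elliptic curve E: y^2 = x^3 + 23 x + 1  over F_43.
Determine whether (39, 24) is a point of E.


Check whether y^2 = x^3 + 23 x + 1 (mod 43) for (x, y) = (39, 24).
LHS: y^2 = 24^2 mod 43 = 17
RHS: x^3 + 23 x + 1 = 39^3 + 23*39 + 1 mod 43 = 17
LHS = RHS

Yes, on the curve


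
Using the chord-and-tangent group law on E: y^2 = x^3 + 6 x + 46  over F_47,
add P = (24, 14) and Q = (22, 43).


P != Q, so use the chord formula.
s = (y2 - y1) / (x2 - x1) = (29) / (45) mod 47 = 9
x3 = s^2 - x1 - x2 mod 47 = 9^2 - 24 - 22 = 35
y3 = s (x1 - x3) - y1 mod 47 = 9 * (24 - 35) - 14 = 28

P + Q = (35, 28)


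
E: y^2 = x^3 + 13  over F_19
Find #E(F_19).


For each x in F_19, count y with y^2 = x^3 + 0 x + 13 mod 19:
  x = 4: RHS = 1, y in [1, 18]  -> 2 point(s)
  x = 5: RHS = 5, y in [9, 10]  -> 2 point(s)
  x = 6: RHS = 1, y in [1, 18]  -> 2 point(s)
  x = 9: RHS = 1, y in [1, 18]  -> 2 point(s)
  x = 10: RHS = 6, y in [5, 14]  -> 2 point(s)
  x = 13: RHS = 6, y in [5, 14]  -> 2 point(s)
  x = 15: RHS = 6, y in [5, 14]  -> 2 point(s)
  x = 16: RHS = 5, y in [9, 10]  -> 2 point(s)
  x = 17: RHS = 5, y in [9, 10]  -> 2 point(s)
Affine points: 18. Add the point at infinity: total = 19.

#E(F_19) = 19


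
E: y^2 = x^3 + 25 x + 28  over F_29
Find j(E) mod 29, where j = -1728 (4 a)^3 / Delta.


Delta = -16(4 a^3 + 27 b^2) mod 29 = 10
-1728 * (4 a)^3 = -1728 * (4*25)^3 mod 29 = 3
j = 3 * 10^(-1) mod 29 = 9

j = 9 (mod 29)


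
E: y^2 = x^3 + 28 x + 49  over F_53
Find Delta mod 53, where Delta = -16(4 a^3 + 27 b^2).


4 a^3 + 27 b^2 = 4*28^3 + 27*49^2 = 87808 + 64827 = 152635
Delta = -16 * (152635) = -2442160
Delta mod 53 = 27

Delta = 27 (mod 53)


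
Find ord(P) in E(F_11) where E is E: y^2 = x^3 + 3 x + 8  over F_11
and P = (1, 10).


Compute successive multiples of P until we hit O:
  1P = (1, 10)
  2P = (7, 8)
  3P = (8, 7)
  4P = (6, 0)
  5P = (8, 4)
  6P = (7, 3)
  7P = (1, 1)
  8P = O

ord(P) = 8


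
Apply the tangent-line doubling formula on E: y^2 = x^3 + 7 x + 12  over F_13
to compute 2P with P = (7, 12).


Doubling: s = (3 x1^2 + a) / (2 y1)
s = (3*7^2 + 7) / (2*12) mod 13 = 1
x3 = s^2 - 2 x1 mod 13 = 1^2 - 2*7 = 0
y3 = s (x1 - x3) - y1 mod 13 = 1 * (7 - 0) - 12 = 8

2P = (0, 8)


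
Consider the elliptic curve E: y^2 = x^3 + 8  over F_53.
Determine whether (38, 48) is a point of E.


Check whether y^2 = x^3 + 0 x + 8 (mod 53) for (x, y) = (38, 48).
LHS: y^2 = 48^2 mod 53 = 25
RHS: x^3 + 0 x + 8 = 38^3 + 0*38 + 8 mod 53 = 25
LHS = RHS

Yes, on the curve


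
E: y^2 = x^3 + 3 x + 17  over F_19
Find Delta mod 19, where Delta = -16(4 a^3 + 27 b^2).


4 a^3 + 27 b^2 = 4*3^3 + 27*17^2 = 108 + 7803 = 7911
Delta = -16 * (7911) = -126576
Delta mod 19 = 2

Delta = 2 (mod 19)


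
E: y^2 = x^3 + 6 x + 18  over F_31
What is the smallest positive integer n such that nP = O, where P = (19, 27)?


Compute successive multiples of P until we hit O:
  1P = (19, 27)
  2P = (1, 26)
  3P = (0, 24)
  4P = (14, 26)
  5P = (3, 1)
  6P = (16, 5)
  7P = (5, 24)
  8P = (11, 19)
  ... (continuing to 38P)
  38P = O

ord(P) = 38


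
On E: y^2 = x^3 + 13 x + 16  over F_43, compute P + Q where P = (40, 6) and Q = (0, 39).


P != Q, so use the chord formula.
s = (y2 - y1) / (x2 - x1) = (33) / (3) mod 43 = 11
x3 = s^2 - x1 - x2 mod 43 = 11^2 - 40 - 0 = 38
y3 = s (x1 - x3) - y1 mod 43 = 11 * (40 - 38) - 6 = 16

P + Q = (38, 16)


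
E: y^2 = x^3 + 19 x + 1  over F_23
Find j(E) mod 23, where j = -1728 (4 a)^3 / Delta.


Delta = -16(4 a^3 + 27 b^2) mod 23 = 7
-1728 * (4 a)^3 = -1728 * (4*19)^3 mod 23 = 6
j = 6 * 7^(-1) mod 23 = 14

j = 14 (mod 23)


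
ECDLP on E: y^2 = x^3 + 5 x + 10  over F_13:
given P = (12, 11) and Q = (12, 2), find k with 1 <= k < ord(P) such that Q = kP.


Enumerate multiples of P until we hit Q = (12, 2):
  1P = (12, 11)
  2P = (6, 3)
  3P = (4, 4)
  4P = (0, 6)
  5P = (0, 7)
  6P = (4, 9)
  7P = (6, 10)
  8P = (12, 2)
Match found at i = 8.

k = 8
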